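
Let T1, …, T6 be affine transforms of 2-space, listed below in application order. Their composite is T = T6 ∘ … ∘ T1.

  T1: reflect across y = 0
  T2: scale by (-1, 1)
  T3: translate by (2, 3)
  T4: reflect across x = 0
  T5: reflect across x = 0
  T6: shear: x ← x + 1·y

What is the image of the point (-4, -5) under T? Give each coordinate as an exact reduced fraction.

T1 reflect across y = 0: (-4, -5) → (-4, 5)
T2 scale by (-1, 1): (-4, 5) → (4, 5)
T3 translate by (2, 3): (4, 5) → (6, 8)
T4 reflect across x = 0: (6, 8) → (-6, 8)
T5 reflect across x = 0: (-6, 8) → (6, 8)
T6 shear: x ← x + 1·y: (6, 8) → (14, 8)

T(p) = (14, 8)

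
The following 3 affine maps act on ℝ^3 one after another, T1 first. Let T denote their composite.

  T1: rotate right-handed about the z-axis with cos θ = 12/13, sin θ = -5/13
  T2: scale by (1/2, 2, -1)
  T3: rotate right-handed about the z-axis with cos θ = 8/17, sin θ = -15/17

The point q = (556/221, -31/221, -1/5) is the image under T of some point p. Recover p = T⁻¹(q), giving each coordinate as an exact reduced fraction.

T1 = [12/13 5/13 0 0; -5/13 12/13 0 0; 0 0 1 0; 0 0 0 1]
T2·T1 = [6/13 5/26 0 0; -10/13 24/13 0 0; 0 0 -1 0; 0 0 0 1]
T3·…·T1 = [-6/13 380/221 0 0; -10/13 309/442 0 0; 0 0 -1 0; 0 0 0 1]
det M = -1; M⁻¹ = [309/442 -380/221 0 0; 10/13 -6/13 0 0; 0 0 -1 0; 0 0 0 1]
M⁻¹ · (556/221, -31/221, -1/5)ᵀ = (2, 2, 1/5)ᵀ

p = (2, 2, 1/5)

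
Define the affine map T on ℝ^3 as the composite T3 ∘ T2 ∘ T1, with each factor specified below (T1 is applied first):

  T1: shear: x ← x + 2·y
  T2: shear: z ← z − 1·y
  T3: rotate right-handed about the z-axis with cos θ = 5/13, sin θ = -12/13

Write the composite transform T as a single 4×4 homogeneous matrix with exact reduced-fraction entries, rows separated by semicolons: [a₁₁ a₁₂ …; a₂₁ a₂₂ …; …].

T1 = [1 2 0 0; 0 1 0 0; 0 0 1 0; 0 0 0 1]
T2·T1 = [1 2 0 0; 0 1 0 0; 0 -1 1 0; 0 0 0 1]
T3·…·T1 = [5/13 22/13 0 0; -12/13 -19/13 0 0; 0 -1 1 0; 0 0 0 1]

T = [5/13 22/13 0 0; -12/13 -19/13 0 0; 0 -1 1 0; 0 0 0 1]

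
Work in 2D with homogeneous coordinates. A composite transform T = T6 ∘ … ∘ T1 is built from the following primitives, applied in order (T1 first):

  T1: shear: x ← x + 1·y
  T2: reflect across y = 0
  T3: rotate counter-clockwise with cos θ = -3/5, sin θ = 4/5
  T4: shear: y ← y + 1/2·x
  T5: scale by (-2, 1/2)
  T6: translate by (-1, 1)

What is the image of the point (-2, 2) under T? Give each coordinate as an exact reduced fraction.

T1 shear: x ← x + 1·y: (-2, 2) → (0, 2)
T2 reflect across y = 0: (0, 2) → (0, -2)
T3 rotate counter-clockwise with cos θ = -3/5, sin θ = 4/5: (0, -2) → (8/5, 6/5)
T4 shear: y ← y + 1/2·x: (8/5, 6/5) → (8/5, 2)
T5 scale by (-2, 1/2): (8/5, 2) → (-16/5, 1)
T6 translate by (-1, 1): (-16/5, 1) → (-21/5, 2)

T(p) = (-21/5, 2)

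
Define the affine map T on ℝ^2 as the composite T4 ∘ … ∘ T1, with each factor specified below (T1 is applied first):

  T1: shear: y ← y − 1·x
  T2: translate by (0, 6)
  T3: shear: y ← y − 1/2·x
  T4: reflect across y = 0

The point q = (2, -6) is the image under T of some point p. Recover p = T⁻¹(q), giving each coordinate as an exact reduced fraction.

T1 = [1 0 0; -1 1 0; 0 0 1]
T2·T1 = [1 0 0; -1 1 6; 0 0 1]
T3·…·T1 = [1 0 0; -3/2 1 6; 0 0 1]
T4·…·T1 = [1 0 0; 3/2 -1 -6; 0 0 1]
det M = -1; M⁻¹ = [1 0 0; 3/2 -1 -6; 0 0 1]
M⁻¹ · (2, -6)ᵀ = (2, 3)ᵀ

p = (2, 3)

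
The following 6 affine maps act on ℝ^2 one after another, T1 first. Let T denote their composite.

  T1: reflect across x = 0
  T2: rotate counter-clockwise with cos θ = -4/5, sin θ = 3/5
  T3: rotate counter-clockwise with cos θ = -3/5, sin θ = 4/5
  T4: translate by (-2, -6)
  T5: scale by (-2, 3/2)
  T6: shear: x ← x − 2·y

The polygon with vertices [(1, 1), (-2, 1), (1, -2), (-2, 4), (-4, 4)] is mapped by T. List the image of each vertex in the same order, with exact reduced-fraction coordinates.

image vertices: (17, -15/2), (26, -12), (23, -15/2), (20, -12), (26, -15)

T1 reflect across x = 0: (1, 1) → (-1, 1); (-2, 1) → (2, 1); (1, -2) → (-1, -2); (-2, 4) → (2, 4); (-4, 4) → (4, 4)
T2 rotate counter-clockwise with cos θ = -4/5, sin θ = 3/5: (-1, 1) → (1/5, -7/5); (2, 1) → (-11/5, 2/5); (-1, -2) → (2, 1); (2, 4) → (-4, -2); (4, 4) → (-28/5, -4/5)
T3 rotate counter-clockwise with cos θ = -3/5, sin θ = 4/5: (1/5, -7/5) → (1, 1); (-11/5, 2/5) → (1, -2); (2, 1) → (-2, 1); (-4, -2) → (4, -2); (-28/5, -4/5) → (4, -4)
T4 translate by (-2, -6): (1, 1) → (-1, -5); (1, -2) → (-1, -8); (-2, 1) → (-4, -5); (4, -2) → (2, -8); (4, -4) → (2, -10)
T5 scale by (-2, 3/2): (-1, -5) → (2, -15/2); (-1, -8) → (2, -12); (-4, -5) → (8, -15/2); (2, -8) → (-4, -12); (2, -10) → (-4, -15)
T6 shear: x ← x − 2·y: (2, -15/2) → (17, -15/2); (2, -12) → (26, -12); (8, -15/2) → (23, -15/2); (-4, -12) → (20, -12); (-4, -15) → (26, -15)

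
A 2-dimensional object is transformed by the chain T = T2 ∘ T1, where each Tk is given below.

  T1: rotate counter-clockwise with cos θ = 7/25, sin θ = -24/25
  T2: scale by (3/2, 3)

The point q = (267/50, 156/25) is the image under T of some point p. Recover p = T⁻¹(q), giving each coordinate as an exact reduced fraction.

p = (-1, 4)

T1 = [7/25 24/25 0; -24/25 7/25 0; 0 0 1]
T2·T1 = [21/50 36/25 0; -72/25 21/25 0; 0 0 1]
det M = 9/2; M⁻¹ = [14/75 -8/25 0; 16/25 7/75 0; 0 0 1]
M⁻¹ · (267/50, 156/25)ᵀ = (-1, 4)ᵀ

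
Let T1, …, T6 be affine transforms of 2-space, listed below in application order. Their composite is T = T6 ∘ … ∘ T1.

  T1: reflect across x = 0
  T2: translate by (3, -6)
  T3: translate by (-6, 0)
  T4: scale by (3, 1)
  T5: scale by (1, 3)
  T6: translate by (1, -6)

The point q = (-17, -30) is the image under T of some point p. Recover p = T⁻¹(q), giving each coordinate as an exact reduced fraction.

T1 = [-1 0 0; 0 1 0; 0 0 1]
T2·T1 = [-1 0 3; 0 1 -6; 0 0 1]
T3·…·T1 = [-1 0 -3; 0 1 -6; 0 0 1]
T4·…·T1 = [-3 0 -9; 0 1 -6; 0 0 1]
T5·…·T1 = [-3 0 -9; 0 3 -18; 0 0 1]
T6·…·T1 = [-3 0 -8; 0 3 -24; 0 0 1]
det M = -9; M⁻¹ = [-1/3 0 -8/3; 0 1/3 8; 0 0 1]
M⁻¹ · (-17, -30)ᵀ = (3, -2)ᵀ

p = (3, -2)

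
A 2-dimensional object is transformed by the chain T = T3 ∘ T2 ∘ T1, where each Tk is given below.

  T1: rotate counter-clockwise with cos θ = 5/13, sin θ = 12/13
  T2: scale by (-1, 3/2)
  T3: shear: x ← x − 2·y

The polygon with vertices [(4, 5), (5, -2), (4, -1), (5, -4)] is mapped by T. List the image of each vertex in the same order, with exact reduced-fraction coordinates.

image vertices: (-179/13, 219/26), (-199/13, 75/13), (-161/13, 129/26), (-193/13, 60/13)

T1 rotate counter-clockwise with cos θ = 5/13, sin θ = 12/13: (4, 5) → (-40/13, 73/13); (5, -2) → (49/13, 50/13); (4, -1) → (32/13, 43/13); (5, -4) → (73/13, 40/13)
T2 scale by (-1, 3/2): (-40/13, 73/13) → (40/13, 219/26); (49/13, 50/13) → (-49/13, 75/13); (32/13, 43/13) → (-32/13, 129/26); (73/13, 40/13) → (-73/13, 60/13)
T3 shear: x ← x − 2·y: (40/13, 219/26) → (-179/13, 219/26); (-49/13, 75/13) → (-199/13, 75/13); (-32/13, 129/26) → (-161/13, 129/26); (-73/13, 60/13) → (-193/13, 60/13)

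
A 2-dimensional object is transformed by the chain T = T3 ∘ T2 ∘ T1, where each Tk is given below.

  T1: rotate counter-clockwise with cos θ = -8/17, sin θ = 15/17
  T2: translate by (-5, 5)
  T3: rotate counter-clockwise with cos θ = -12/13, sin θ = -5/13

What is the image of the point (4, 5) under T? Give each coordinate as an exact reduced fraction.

T1 rotate counter-clockwise with cos θ = -8/17, sin θ = 15/17: (4, 5) → (-107/17, 20/17)
T2 translate by (-5, 5): (-107/17, 20/17) → (-192/17, 105/17)
T3 rotate counter-clockwise with cos θ = -12/13, sin θ = -5/13: (-192/17, 105/17) → (2829/221, -300/221)

T(p) = (2829/221, -300/221)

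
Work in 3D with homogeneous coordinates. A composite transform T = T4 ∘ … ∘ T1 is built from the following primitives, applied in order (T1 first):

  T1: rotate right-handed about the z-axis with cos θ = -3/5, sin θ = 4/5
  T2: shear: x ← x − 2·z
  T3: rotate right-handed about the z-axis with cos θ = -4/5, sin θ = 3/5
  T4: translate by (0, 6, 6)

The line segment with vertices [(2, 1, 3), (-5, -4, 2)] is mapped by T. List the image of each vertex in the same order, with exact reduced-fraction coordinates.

image vertices: (29/5, 2/5, 9), (-4/5, 43/5, 8)

T1 rotate right-handed about the z-axis with cos θ = -3/5, sin θ = 4/5: (2, 1, 3) → (-2, 1, 3); (-5, -4, 2) → (31/5, -8/5, 2)
T2 shear: x ← x − 2·z: (-2, 1, 3) → (-8, 1, 3); (31/5, -8/5, 2) → (11/5, -8/5, 2)
T3 rotate right-handed about the z-axis with cos θ = -4/5, sin θ = 3/5: (-8, 1, 3) → (29/5, -28/5, 3); (11/5, -8/5, 2) → (-4/5, 13/5, 2)
T4 translate by (0, 6, 6): (29/5, -28/5, 3) → (29/5, 2/5, 9); (-4/5, 13/5, 2) → (-4/5, 43/5, 8)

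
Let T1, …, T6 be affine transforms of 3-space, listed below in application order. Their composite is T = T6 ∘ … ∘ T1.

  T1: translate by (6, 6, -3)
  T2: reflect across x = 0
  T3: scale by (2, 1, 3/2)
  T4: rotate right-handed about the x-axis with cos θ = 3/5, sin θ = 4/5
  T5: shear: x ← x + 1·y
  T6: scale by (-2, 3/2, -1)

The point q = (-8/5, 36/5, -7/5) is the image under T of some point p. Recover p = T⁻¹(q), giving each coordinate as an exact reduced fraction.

p = (-4, -2, 1)

T1 = [1 0 0 6; 0 1 0 6; 0 0 1 -3; 0 0 0 1]
T2·T1 = [-1 0 0 -6; 0 1 0 6; 0 0 1 -3; 0 0 0 1]
T3·…·T1 = [-2 0 0 -12; 0 1 0 6; 0 0 3/2 -9/2; 0 0 0 1]
T4·…·T1 = [-2 0 0 -12; 0 3/5 -6/5 36/5; 0 4/5 9/10 21/10; 0 0 0 1]
T5·…·T1 = [-2 3/5 -6/5 -24/5; 0 3/5 -6/5 36/5; 0 4/5 9/10 21/10; 0 0 0 1]
T6·…·T1 = [4 -6/5 12/5 48/5; 0 9/10 -9/5 54/5; 0 -4/5 -9/10 -21/10; 0 0 0 1]
det M = -9; M⁻¹ = [1/4 1/3 0 -6; 0 2/5 -4/5 -6; 0 -16/45 -2/5 3; 0 0 0 1]
M⁻¹ · (-8/5, 36/5, -7/5)ᵀ = (-4, -2, 1)ᵀ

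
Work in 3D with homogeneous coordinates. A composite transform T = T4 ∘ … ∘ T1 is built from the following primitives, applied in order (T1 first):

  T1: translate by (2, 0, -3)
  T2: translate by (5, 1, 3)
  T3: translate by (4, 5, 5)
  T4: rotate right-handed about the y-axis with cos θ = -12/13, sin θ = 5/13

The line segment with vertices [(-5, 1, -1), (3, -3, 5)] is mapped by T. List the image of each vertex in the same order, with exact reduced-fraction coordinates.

image vertices: (-4, 7, -6), (-118/13, 3, -190/13)

T1 translate by (2, 0, -3): (-5, 1, -1) → (-3, 1, -4); (3, -3, 5) → (5, -3, 2)
T2 translate by (5, 1, 3): (-3, 1, -4) → (2, 2, -1); (5, -3, 2) → (10, -2, 5)
T3 translate by (4, 5, 5): (2, 2, -1) → (6, 7, 4); (10, -2, 5) → (14, 3, 10)
T4 rotate right-handed about the y-axis with cos θ = -12/13, sin θ = 5/13: (6, 7, 4) → (-4, 7, -6); (14, 3, 10) → (-118/13, 3, -190/13)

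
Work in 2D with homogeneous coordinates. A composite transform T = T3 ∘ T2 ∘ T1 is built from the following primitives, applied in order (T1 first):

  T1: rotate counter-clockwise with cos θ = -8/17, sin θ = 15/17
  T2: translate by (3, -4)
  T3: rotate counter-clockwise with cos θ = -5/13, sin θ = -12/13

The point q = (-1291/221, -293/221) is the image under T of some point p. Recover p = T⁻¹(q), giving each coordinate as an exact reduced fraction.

T1 = [-8/17 -15/17 0; 15/17 -8/17 0; 0 0 1]
T2·T1 = [-8/17 -15/17 3; 15/17 -8/17 -4; 0 0 1]
T3·…·T1 = [220/221 -21/221 -63/13; 21/221 220/221 -16/13; 0 0 1]
det M = 1; M⁻¹ = [220/221 21/221 84/17; -21/221 220/221 13/17; 0 0 1]
M⁻¹ · (-1291/221, -293/221)ᵀ = (-1, 0)ᵀ

p = (-1, 0)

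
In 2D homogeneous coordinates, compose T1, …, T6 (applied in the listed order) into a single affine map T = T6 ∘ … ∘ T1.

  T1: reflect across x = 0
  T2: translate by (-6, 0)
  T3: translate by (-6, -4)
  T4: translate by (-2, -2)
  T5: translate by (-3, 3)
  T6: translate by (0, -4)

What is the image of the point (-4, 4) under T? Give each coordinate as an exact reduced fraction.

T1 reflect across x = 0: (-4, 4) → (4, 4)
T2 translate by (-6, 0): (4, 4) → (-2, 4)
T3 translate by (-6, -4): (-2, 4) → (-8, 0)
T4 translate by (-2, -2): (-8, 0) → (-10, -2)
T5 translate by (-3, 3): (-10, -2) → (-13, 1)
T6 translate by (0, -4): (-13, 1) → (-13, -3)

T(p) = (-13, -3)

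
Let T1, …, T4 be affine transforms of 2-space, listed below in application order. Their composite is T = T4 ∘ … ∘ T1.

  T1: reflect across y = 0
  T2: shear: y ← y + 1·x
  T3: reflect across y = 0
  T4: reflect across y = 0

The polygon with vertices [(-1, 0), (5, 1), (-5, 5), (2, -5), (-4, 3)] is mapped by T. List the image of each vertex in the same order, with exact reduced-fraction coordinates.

T1 reflect across y = 0: (-1, 0) → (-1, 0); (5, 1) → (5, -1); (-5, 5) → (-5, -5); (2, -5) → (2, 5); (-4, 3) → (-4, -3)
T2 shear: y ← y + 1·x: (-1, 0) → (-1, -1); (5, -1) → (5, 4); (-5, -5) → (-5, -10); (2, 5) → (2, 7); (-4, -3) → (-4, -7)
T3 reflect across y = 0: (-1, -1) → (-1, 1); (5, 4) → (5, -4); (-5, -10) → (-5, 10); (2, 7) → (2, -7); (-4, -7) → (-4, 7)
T4 reflect across y = 0: (-1, 1) → (-1, -1); (5, -4) → (5, 4); (-5, 10) → (-5, -10); (2, -7) → (2, 7); (-4, 7) → (-4, -7)

image vertices: (-1, -1), (5, 4), (-5, -10), (2, 7), (-4, -7)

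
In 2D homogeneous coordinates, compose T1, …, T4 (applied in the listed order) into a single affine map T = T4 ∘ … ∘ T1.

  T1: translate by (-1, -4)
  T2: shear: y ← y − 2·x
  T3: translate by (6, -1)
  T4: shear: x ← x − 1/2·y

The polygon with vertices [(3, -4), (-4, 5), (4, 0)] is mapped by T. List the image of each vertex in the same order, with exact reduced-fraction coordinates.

T1 translate by (-1, -4): (3, -4) → (2, -8); (-4, 5) → (-5, 1); (4, 0) → (3, -4)
T2 shear: y ← y − 2·x: (2, -8) → (2, -12); (-5, 1) → (-5, 11); (3, -4) → (3, -10)
T3 translate by (6, -1): (2, -12) → (8, -13); (-5, 11) → (1, 10); (3, -10) → (9, -11)
T4 shear: x ← x − 1/2·y: (8, -13) → (29/2, -13); (1, 10) → (-4, 10); (9, -11) → (29/2, -11)

image vertices: (29/2, -13), (-4, 10), (29/2, -11)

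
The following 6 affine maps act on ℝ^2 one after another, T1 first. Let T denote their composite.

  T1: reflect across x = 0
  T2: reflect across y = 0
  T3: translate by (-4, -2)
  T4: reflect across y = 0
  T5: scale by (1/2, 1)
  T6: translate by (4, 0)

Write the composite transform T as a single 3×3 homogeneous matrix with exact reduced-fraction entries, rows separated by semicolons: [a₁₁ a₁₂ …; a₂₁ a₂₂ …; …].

T = [-1/2 0 2; 0 1 2; 0 0 1]

T1 = [-1 0 0; 0 1 0; 0 0 1]
T2·T1 = [-1 0 0; 0 -1 0; 0 0 1]
T3·…·T1 = [-1 0 -4; 0 -1 -2; 0 0 1]
T4·…·T1 = [-1 0 -4; 0 1 2; 0 0 1]
T5·…·T1 = [-1/2 0 -2; 0 1 2; 0 0 1]
T6·…·T1 = [-1/2 0 2; 0 1 2; 0 0 1]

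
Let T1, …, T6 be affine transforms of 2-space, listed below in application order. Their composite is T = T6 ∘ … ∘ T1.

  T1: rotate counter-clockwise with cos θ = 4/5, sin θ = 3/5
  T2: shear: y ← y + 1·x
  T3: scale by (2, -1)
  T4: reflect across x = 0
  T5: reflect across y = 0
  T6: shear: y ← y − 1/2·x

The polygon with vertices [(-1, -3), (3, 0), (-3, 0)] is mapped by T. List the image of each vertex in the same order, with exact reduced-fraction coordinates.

T1 rotate counter-clockwise with cos θ = 4/5, sin θ = 3/5: (-1, -3) → (1, -3); (3, 0) → (12/5, 9/5); (-3, 0) → (-12/5, -9/5)
T2 shear: y ← y + 1·x: (1, -3) → (1, -2); (12/5, 9/5) → (12/5, 21/5); (-12/5, -9/5) → (-12/5, -21/5)
T3 scale by (2, -1): (1, -2) → (2, 2); (12/5, 21/5) → (24/5, -21/5); (-12/5, -21/5) → (-24/5, 21/5)
T4 reflect across x = 0: (2, 2) → (-2, 2); (24/5, -21/5) → (-24/5, -21/5); (-24/5, 21/5) → (24/5, 21/5)
T5 reflect across y = 0: (-2, 2) → (-2, -2); (-24/5, -21/5) → (-24/5, 21/5); (24/5, 21/5) → (24/5, -21/5)
T6 shear: y ← y − 1/2·x: (-2, -2) → (-2, -1); (-24/5, 21/5) → (-24/5, 33/5); (24/5, -21/5) → (24/5, -33/5)

image vertices: (-2, -1), (-24/5, 33/5), (24/5, -33/5)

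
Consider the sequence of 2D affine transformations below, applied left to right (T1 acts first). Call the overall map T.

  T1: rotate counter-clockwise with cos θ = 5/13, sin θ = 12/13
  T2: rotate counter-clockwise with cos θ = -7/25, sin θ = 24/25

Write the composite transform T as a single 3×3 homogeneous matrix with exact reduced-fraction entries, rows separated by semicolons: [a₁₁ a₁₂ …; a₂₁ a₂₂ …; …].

T1 = [5/13 -12/13 0; 12/13 5/13 0; 0 0 1]
T2·T1 = [-323/325 -36/325 0; 36/325 -323/325 0; 0 0 1]

T = [-323/325 -36/325 0; 36/325 -323/325 0; 0 0 1]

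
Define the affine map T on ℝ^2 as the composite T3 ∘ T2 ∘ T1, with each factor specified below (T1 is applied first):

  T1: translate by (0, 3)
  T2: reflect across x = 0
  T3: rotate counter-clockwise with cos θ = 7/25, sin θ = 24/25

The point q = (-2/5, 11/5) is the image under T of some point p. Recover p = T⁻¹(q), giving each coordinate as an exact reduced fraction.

T1 = [1 0 0; 0 1 3; 0 0 1]
T2·T1 = [-1 0 0; 0 1 3; 0 0 1]
T3·…·T1 = [-7/25 -24/25 -72/25; -24/25 7/25 21/25; 0 0 1]
det M = -1; M⁻¹ = [-7/25 -24/25 0; -24/25 7/25 -3; 0 0 1]
M⁻¹ · (-2/5, 11/5)ᵀ = (-2, -2)ᵀ

p = (-2, -2)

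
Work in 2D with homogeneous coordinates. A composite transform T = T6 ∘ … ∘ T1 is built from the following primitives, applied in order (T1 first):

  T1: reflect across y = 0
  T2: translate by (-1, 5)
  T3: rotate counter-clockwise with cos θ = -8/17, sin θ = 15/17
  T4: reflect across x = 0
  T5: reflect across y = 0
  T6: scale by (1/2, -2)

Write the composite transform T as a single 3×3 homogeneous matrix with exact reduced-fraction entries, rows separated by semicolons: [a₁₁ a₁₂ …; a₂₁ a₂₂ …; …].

T = [4/17 -15/34 67/34; 30/17 16/17 -110/17; 0 0 1]

T1 = [1 0 0; 0 -1 0; 0 0 1]
T2·T1 = [1 0 -1; 0 -1 5; 0 0 1]
T3·…·T1 = [-8/17 15/17 -67/17; 15/17 8/17 -55/17; 0 0 1]
T4·…·T1 = [8/17 -15/17 67/17; 15/17 8/17 -55/17; 0 0 1]
T5·…·T1 = [8/17 -15/17 67/17; -15/17 -8/17 55/17; 0 0 1]
T6·…·T1 = [4/17 -15/34 67/34; 30/17 16/17 -110/17; 0 0 1]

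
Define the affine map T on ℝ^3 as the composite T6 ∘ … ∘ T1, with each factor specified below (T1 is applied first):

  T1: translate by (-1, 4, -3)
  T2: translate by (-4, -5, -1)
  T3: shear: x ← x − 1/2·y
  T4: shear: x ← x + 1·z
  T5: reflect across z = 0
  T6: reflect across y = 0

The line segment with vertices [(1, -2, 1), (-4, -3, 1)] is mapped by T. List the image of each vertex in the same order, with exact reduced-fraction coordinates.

T1 translate by (-1, 4, -3): (1, -2, 1) → (0, 2, -2); (-4, -3, 1) → (-5, 1, -2)
T2 translate by (-4, -5, -1): (0, 2, -2) → (-4, -3, -3); (-5, 1, -2) → (-9, -4, -3)
T3 shear: x ← x − 1/2·y: (-4, -3, -3) → (-5/2, -3, -3); (-9, -4, -3) → (-7, -4, -3)
T4 shear: x ← x + 1·z: (-5/2, -3, -3) → (-11/2, -3, -3); (-7, -4, -3) → (-10, -4, -3)
T5 reflect across z = 0: (-11/2, -3, -3) → (-11/2, -3, 3); (-10, -4, -3) → (-10, -4, 3)
T6 reflect across y = 0: (-11/2, -3, 3) → (-11/2, 3, 3); (-10, -4, 3) → (-10, 4, 3)

image vertices: (-11/2, 3, 3), (-10, 4, 3)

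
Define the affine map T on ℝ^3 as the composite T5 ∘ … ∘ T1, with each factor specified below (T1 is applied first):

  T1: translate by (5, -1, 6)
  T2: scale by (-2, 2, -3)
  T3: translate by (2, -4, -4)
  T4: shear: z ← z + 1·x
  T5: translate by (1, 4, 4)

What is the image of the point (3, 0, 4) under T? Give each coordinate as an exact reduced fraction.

T1 translate by (5, -1, 6): (3, 0, 4) → (8, -1, 10)
T2 scale by (-2, 2, -3): (8, -1, 10) → (-16, -2, -30)
T3 translate by (2, -4, -4): (-16, -2, -30) → (-14, -6, -34)
T4 shear: z ← z + 1·x: (-14, -6, -34) → (-14, -6, -48)
T5 translate by (1, 4, 4): (-14, -6, -48) → (-13, -2, -44)

T(p) = (-13, -2, -44)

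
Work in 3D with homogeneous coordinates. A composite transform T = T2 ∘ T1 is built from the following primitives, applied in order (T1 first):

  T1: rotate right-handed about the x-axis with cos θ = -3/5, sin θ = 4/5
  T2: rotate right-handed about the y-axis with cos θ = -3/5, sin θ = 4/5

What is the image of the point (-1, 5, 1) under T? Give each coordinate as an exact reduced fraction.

T1 rotate right-handed about the x-axis with cos θ = -3/5, sin θ = 4/5: (-1, 5, 1) → (-1, -19/5, 17/5)
T2 rotate right-handed about the y-axis with cos θ = -3/5, sin θ = 4/5: (-1, -19/5, 17/5) → (83/25, -19/5, -31/25)

T(p) = (83/25, -19/5, -31/25)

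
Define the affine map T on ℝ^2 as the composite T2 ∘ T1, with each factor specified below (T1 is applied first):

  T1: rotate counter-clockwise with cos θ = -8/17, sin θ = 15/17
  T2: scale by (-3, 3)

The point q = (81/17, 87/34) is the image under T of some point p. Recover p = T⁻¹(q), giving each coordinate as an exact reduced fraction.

T1 = [-8/17 -15/17 0; 15/17 -8/17 0; 0 0 1]
T2·T1 = [24/17 45/17 0; 45/17 -24/17 0; 0 0 1]
det M = -9; M⁻¹ = [8/51 5/17 0; 5/17 -8/51 0; 0 0 1]
M⁻¹ · (81/17, 87/34)ᵀ = (3/2, 1)ᵀ

p = (3/2, 1)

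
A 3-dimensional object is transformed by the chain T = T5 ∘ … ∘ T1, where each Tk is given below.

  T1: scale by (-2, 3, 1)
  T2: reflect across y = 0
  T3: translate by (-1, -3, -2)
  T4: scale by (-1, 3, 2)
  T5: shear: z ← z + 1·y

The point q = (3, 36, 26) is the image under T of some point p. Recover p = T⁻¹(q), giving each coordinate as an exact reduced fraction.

p = (1, -5, -3)

T1 = [-2 0 0 0; 0 3 0 0; 0 0 1 0; 0 0 0 1]
T2·T1 = [-2 0 0 0; 0 -3 0 0; 0 0 1 0; 0 0 0 1]
T3·…·T1 = [-2 0 0 -1; 0 -3 0 -3; 0 0 1 -2; 0 0 0 1]
T4·…·T1 = [2 0 0 1; 0 -9 0 -9; 0 0 2 -4; 0 0 0 1]
T5·…·T1 = [2 0 0 1; 0 -9 0 -9; 0 -9 2 -13; 0 0 0 1]
det M = -36; M⁻¹ = [1/2 0 0 -1/2; 0 -1/9 0 -1; 0 -1/2 1/2 2; 0 0 0 1]
M⁻¹ · (3, 36, 26)ᵀ = (1, -5, -3)ᵀ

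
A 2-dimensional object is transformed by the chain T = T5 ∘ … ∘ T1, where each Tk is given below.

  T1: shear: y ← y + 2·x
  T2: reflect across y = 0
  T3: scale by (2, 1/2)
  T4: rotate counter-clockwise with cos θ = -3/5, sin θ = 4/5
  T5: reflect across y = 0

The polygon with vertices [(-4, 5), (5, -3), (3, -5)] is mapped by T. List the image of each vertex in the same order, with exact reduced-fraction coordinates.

image vertices: (18/5, 73/10), (-16/5, -101/10), (-16/5, -51/10)

T1 shear: y ← y + 2·x: (-4, 5) → (-4, -3); (5, -3) → (5, 7); (3, -5) → (3, 1)
T2 reflect across y = 0: (-4, -3) → (-4, 3); (5, 7) → (5, -7); (3, 1) → (3, -1)
T3 scale by (2, 1/2): (-4, 3) → (-8, 3/2); (5, -7) → (10, -7/2); (3, -1) → (6, -1/2)
T4 rotate counter-clockwise with cos θ = -3/5, sin θ = 4/5: (-8, 3/2) → (18/5, -73/10); (10, -7/2) → (-16/5, 101/10); (6, -1/2) → (-16/5, 51/10)
T5 reflect across y = 0: (18/5, -73/10) → (18/5, 73/10); (-16/5, 101/10) → (-16/5, -101/10); (-16/5, 51/10) → (-16/5, -51/10)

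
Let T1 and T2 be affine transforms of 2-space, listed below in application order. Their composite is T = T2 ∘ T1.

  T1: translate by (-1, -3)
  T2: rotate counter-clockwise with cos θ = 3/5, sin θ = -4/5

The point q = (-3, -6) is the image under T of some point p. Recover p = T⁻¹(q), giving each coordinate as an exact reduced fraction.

T1 = [1 0 -1; 0 1 -3; 0 0 1]
T2·T1 = [3/5 4/5 -3; -4/5 3/5 -1; 0 0 1]
det M = 1; M⁻¹ = [3/5 -4/5 1; 4/5 3/5 3; 0 0 1]
M⁻¹ · (-3, -6)ᵀ = (4, -3)ᵀ

p = (4, -3)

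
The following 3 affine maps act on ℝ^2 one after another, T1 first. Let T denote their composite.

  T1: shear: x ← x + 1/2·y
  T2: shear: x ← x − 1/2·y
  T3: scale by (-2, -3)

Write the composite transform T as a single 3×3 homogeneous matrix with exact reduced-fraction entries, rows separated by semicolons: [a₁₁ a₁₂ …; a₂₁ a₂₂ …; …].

T1 = [1 1/2 0; 0 1 0; 0 0 1]
T2·T1 = [1 0 0; 0 1 0; 0 0 1]
T3·…·T1 = [-2 0 0; 0 -3 0; 0 0 1]

T = [-2 0 0; 0 -3 0; 0 0 1]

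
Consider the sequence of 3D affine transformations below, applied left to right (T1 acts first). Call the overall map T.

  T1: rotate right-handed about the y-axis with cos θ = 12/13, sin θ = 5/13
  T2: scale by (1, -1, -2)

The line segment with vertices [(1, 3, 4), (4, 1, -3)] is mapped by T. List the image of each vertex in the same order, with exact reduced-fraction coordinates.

image vertices: (32/13, -3, -86/13), (33/13, -1, 112/13)

T1 rotate right-handed about the y-axis with cos θ = 12/13, sin θ = 5/13: (1, 3, 4) → (32/13, 3, 43/13); (4, 1, -3) → (33/13, 1, -56/13)
T2 scale by (1, -1, -2): (32/13, 3, 43/13) → (32/13, -3, -86/13); (33/13, 1, -56/13) → (33/13, -1, 112/13)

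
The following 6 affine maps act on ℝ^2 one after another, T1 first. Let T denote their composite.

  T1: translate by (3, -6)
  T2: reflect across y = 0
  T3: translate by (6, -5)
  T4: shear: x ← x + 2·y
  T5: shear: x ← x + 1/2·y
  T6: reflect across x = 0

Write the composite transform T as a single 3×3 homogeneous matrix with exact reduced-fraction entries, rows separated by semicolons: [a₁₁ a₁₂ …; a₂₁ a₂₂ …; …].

T1 = [1 0 3; 0 1 -6; 0 0 1]
T2·T1 = [1 0 3; 0 -1 6; 0 0 1]
T3·…·T1 = [1 0 9; 0 -1 1; 0 0 1]
T4·…·T1 = [1 -2 11; 0 -1 1; 0 0 1]
T5·…·T1 = [1 -5/2 23/2; 0 -1 1; 0 0 1]
T6·…·T1 = [-1 5/2 -23/2; 0 -1 1; 0 0 1]

T = [-1 5/2 -23/2; 0 -1 1; 0 0 1]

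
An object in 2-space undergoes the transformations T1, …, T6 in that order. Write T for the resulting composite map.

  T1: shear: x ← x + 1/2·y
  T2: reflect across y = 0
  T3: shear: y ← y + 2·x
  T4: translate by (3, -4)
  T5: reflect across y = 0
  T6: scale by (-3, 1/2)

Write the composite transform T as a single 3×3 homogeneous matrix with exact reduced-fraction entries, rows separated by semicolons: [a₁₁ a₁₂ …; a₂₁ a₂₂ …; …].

T = [-3 -3/2 -9; -1 0 2; 0 0 1]

T1 = [1 1/2 0; 0 1 0; 0 0 1]
T2·T1 = [1 1/2 0; 0 -1 0; 0 0 1]
T3·…·T1 = [1 1/2 0; 2 0 0; 0 0 1]
T4·…·T1 = [1 1/2 3; 2 0 -4; 0 0 1]
T5·…·T1 = [1 1/2 3; -2 0 4; 0 0 1]
T6·…·T1 = [-3 -3/2 -9; -1 0 2; 0 0 1]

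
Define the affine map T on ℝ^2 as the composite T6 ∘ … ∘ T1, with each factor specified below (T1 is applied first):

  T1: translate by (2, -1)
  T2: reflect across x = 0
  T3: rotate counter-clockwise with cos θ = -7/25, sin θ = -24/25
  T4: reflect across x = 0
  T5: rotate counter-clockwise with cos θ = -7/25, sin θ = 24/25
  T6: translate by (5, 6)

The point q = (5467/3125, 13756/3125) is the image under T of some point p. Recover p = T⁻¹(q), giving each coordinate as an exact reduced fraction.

p = (8/5, 3/5)

T1 = [1 0 2; 0 1 -1; 0 0 1]
T2·T1 = [-1 0 -2; 0 1 -1; 0 0 1]
T3·…·T1 = [7/25 24/25 -2/5; 24/25 -7/25 11/5; 0 0 1]
T4·…·T1 = [-7/25 -24/25 2/5; 24/25 -7/25 11/5; 0 0 1]
T5·…·T1 = [-527/625 336/625 -278/125; -336/625 -527/625 -29/125; 0 0 1]
T6·…·T1 = [-527/625 336/625 347/125; -336/625 -527/625 721/125; 0 0 1]
det M = 1; M⁻¹ = [-527/625 -336/625 3401/625; 336/625 -527/625 2107/625; 0 0 1]
M⁻¹ · (5467/3125, 13756/3125)ᵀ = (8/5, 3/5)ᵀ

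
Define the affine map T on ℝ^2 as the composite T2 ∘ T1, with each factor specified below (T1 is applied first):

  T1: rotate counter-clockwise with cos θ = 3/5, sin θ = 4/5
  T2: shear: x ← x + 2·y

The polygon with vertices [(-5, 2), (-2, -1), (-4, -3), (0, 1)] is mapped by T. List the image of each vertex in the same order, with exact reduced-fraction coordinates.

image vertices: (-51/5, -14/5), (-24/5, -11/5), (-10, -5), (2/5, 3/5)

T1 rotate counter-clockwise with cos θ = 3/5, sin θ = 4/5: (-5, 2) → (-23/5, -14/5); (-2, -1) → (-2/5, -11/5); (-4, -3) → (0, -5); (0, 1) → (-4/5, 3/5)
T2 shear: x ← x + 2·y: (-23/5, -14/5) → (-51/5, -14/5); (-2/5, -11/5) → (-24/5, -11/5); (0, -5) → (-10, -5); (-4/5, 3/5) → (2/5, 3/5)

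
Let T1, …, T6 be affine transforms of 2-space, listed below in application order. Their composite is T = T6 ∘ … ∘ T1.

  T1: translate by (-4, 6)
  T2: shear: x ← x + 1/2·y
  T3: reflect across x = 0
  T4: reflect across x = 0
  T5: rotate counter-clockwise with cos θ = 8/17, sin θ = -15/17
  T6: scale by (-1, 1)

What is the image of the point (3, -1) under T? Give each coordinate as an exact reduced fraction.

T1 translate by (-4, 6): (3, -1) → (-1, 5)
T2 shear: x ← x + 1/2·y: (-1, 5) → (3/2, 5)
T3 reflect across x = 0: (3/2, 5) → (-3/2, 5)
T4 reflect across x = 0: (-3/2, 5) → (3/2, 5)
T5 rotate counter-clockwise with cos θ = 8/17, sin θ = -15/17: (3/2, 5) → (87/17, 35/34)
T6 scale by (-1, 1): (87/17, 35/34) → (-87/17, 35/34)

T(p) = (-87/17, 35/34)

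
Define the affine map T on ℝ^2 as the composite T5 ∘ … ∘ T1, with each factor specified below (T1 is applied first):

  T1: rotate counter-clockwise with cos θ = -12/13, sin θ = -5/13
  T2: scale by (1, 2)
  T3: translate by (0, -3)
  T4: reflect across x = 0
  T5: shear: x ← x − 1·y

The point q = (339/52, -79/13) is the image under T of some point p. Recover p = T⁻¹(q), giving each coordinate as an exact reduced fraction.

T1 = [-12/13 5/13 0; -5/13 -12/13 0; 0 0 1]
T2·T1 = [-12/13 5/13 0; -10/13 -24/13 0; 0 0 1]
T3·…·T1 = [-12/13 5/13 0; -10/13 -24/13 -3; 0 0 1]
T4·…·T1 = [12/13 -5/13 0; -10/13 -24/13 -3; 0 0 1]
T5·…·T1 = [22/13 19/13 3; -10/13 -24/13 -3; 0 0 1]
det M = -2; M⁻¹ = [12/13 19/26 -15/26; -5/13 -11/13 -18/13; 0 0 1]
M⁻¹ · (339/52, -79/13)ᵀ = (1, 5/4)ᵀ

p = (1, 5/4)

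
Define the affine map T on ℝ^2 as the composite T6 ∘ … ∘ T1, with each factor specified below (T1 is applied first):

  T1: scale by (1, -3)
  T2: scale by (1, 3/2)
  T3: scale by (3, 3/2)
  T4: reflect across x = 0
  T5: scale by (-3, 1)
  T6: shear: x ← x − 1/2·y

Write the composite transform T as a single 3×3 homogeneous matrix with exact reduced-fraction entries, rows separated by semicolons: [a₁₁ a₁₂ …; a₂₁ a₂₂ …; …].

T1 = [1 0 0; 0 -3 0; 0 0 1]
T2·T1 = [1 0 0; 0 -9/2 0; 0 0 1]
T3·…·T1 = [3 0 0; 0 -27/4 0; 0 0 1]
T4·…·T1 = [-3 0 0; 0 -27/4 0; 0 0 1]
T5·…·T1 = [9 0 0; 0 -27/4 0; 0 0 1]
T6·…·T1 = [9 27/8 0; 0 -27/4 0; 0 0 1]

T = [9 27/8 0; 0 -27/4 0; 0 0 1]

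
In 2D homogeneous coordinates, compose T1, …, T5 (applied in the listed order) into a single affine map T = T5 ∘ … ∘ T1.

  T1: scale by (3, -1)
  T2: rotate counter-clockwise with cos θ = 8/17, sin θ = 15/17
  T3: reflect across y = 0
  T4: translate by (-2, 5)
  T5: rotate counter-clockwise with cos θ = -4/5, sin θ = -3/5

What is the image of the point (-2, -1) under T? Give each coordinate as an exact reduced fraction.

T(p) = (889/85, -377/85)

T1 scale by (3, -1): (-2, -1) → (-6, 1)
T2 rotate counter-clockwise with cos θ = 8/17, sin θ = 15/17: (-6, 1) → (-63/17, -82/17)
T3 reflect across y = 0: (-63/17, -82/17) → (-63/17, 82/17)
T4 translate by (-2, 5): (-63/17, 82/17) → (-97/17, 167/17)
T5 rotate counter-clockwise with cos θ = -4/5, sin θ = -3/5: (-97/17, 167/17) → (889/85, -377/85)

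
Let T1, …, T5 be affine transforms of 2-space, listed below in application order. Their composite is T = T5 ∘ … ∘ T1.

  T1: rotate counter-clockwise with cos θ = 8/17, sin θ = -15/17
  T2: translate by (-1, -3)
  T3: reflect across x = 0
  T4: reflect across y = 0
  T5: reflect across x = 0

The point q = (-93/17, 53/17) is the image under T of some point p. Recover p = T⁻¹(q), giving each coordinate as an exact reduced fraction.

T1 = [8/17 15/17 0; -15/17 8/17 0; 0 0 1]
T2·T1 = [8/17 15/17 -1; -15/17 8/17 -3; 0 0 1]
T3·…·T1 = [-8/17 -15/17 1; -15/17 8/17 -3; 0 0 1]
T4·…·T1 = [-8/17 -15/17 1; 15/17 -8/17 3; 0 0 1]
T5·…·T1 = [8/17 15/17 -1; 15/17 -8/17 3; 0 0 1]
det M = -1; M⁻¹ = [8/17 15/17 -37/17; 15/17 -8/17 39/17; 0 0 1]
M⁻¹ · (-93/17, 53/17)ᵀ = (-2, -4)ᵀ

p = (-2, -4)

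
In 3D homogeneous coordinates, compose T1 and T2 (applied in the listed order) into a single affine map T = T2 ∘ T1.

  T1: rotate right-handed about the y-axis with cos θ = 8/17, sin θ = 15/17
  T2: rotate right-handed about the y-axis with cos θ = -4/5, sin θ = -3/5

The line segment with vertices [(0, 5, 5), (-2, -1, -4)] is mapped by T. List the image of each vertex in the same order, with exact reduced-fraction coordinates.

T1 rotate right-handed about the y-axis with cos θ = 8/17, sin θ = 15/17: (0, 5, 5) → (75/17, 5, 40/17); (-2, -1, -4) → (-76/17, -1, -2/17)
T2 rotate right-handed about the y-axis with cos θ = -4/5, sin θ = -3/5: (75/17, 5, 40/17) → (-84/17, 5, 13/17); (-76/17, -1, -2/17) → (62/17, -1, -44/17)

image vertices: (-84/17, 5, 13/17), (62/17, -1, -44/17)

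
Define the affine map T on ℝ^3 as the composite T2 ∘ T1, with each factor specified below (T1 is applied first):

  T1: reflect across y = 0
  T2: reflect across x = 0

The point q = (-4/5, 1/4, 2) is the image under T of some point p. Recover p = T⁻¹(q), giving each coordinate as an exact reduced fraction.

p = (4/5, -1/4, 2)

T1 = [1 0 0 0; 0 -1 0 0; 0 0 1 0; 0 0 0 1]
T2·T1 = [-1 0 0 0; 0 -1 0 0; 0 0 1 0; 0 0 0 1]
det M = 1; M⁻¹ = [-1 0 0 0; 0 -1 0 0; 0 0 1 0; 0 0 0 1]
M⁻¹ · (-4/5, 1/4, 2)ᵀ = (4/5, -1/4, 2)ᵀ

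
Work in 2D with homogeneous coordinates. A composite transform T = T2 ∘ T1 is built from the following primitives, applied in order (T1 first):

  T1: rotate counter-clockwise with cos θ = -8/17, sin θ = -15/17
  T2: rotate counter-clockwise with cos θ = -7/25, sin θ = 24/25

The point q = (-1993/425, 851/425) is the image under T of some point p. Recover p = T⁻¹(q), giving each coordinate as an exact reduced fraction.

p = (-5, 1)

T1 = [-8/17 15/17 0; -15/17 -8/17 0; 0 0 1]
T2·T1 = [416/425 87/425 0; -87/425 416/425 0; 0 0 1]
det M = 1; M⁻¹ = [416/425 -87/425 0; 87/425 416/425 0; 0 0 1]
M⁻¹ · (-1993/425, 851/425)ᵀ = (-5, 1)ᵀ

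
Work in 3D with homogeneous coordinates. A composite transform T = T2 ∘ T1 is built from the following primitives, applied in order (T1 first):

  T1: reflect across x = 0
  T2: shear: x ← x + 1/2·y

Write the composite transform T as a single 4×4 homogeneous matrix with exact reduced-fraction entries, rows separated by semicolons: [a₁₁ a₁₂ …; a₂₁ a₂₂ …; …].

T = [-1 1/2 0 0; 0 1 0 0; 0 0 1 0; 0 0 0 1]

T1 = [-1 0 0 0; 0 1 0 0; 0 0 1 0; 0 0 0 1]
T2·T1 = [-1 1/2 0 0; 0 1 0 0; 0 0 1 0; 0 0 0 1]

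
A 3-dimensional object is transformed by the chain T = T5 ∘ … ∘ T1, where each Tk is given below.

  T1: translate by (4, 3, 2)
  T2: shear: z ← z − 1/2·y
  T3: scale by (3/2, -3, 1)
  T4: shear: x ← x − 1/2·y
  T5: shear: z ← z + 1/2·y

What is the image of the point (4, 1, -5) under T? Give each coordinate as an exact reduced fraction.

T1 translate by (4, 3, 2): (4, 1, -5) → (8, 4, -3)
T2 shear: z ← z − 1/2·y: (8, 4, -3) → (8, 4, -5)
T3 scale by (3/2, -3, 1): (8, 4, -5) → (12, -12, -5)
T4 shear: x ← x − 1/2·y: (12, -12, -5) → (18, -12, -5)
T5 shear: z ← z + 1/2·y: (18, -12, -5) → (18, -12, -11)

T(p) = (18, -12, -11)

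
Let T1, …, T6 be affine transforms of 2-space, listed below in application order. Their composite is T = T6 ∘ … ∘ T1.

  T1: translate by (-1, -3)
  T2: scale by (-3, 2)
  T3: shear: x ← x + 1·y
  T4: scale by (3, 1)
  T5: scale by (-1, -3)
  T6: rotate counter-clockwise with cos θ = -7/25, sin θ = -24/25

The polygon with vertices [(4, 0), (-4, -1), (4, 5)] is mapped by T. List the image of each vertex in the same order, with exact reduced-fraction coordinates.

T1 translate by (-1, -3): (4, 0) → (3, -3); (-4, -1) → (-5, -4); (4, 5) → (3, 2)
T2 scale by (-3, 2): (3, -3) → (-9, -6); (-5, -4) → (15, -8); (3, 2) → (-9, 4)
T3 shear: x ← x + 1·y: (-9, -6) → (-15, -6); (15, -8) → (7, -8); (-9, 4) → (-5, 4)
T4 scale by (3, 1): (-15, -6) → (-45, -6); (7, -8) → (21, -8); (-5, 4) → (-15, 4)
T5 scale by (-1, -3): (-45, -6) → (45, 18); (21, -8) → (-21, 24); (-15, 4) → (15, -12)
T6 rotate counter-clockwise with cos θ = -7/25, sin θ = -24/25: (45, 18) → (117/25, -1206/25); (-21, 24) → (723/25, 336/25); (15, -12) → (-393/25, -276/25)

image vertices: (117/25, -1206/25), (723/25, 336/25), (-393/25, -276/25)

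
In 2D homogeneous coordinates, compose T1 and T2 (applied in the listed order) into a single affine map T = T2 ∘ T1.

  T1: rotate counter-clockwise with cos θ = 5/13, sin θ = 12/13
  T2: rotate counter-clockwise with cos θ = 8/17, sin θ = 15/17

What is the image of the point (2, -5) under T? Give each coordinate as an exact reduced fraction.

T(p) = (575/221, 1042/221)

T1 rotate counter-clockwise with cos θ = 5/13, sin θ = 12/13: (2, -5) → (70/13, -1/13)
T2 rotate counter-clockwise with cos θ = 8/17, sin θ = 15/17: (70/13, -1/13) → (575/221, 1042/221)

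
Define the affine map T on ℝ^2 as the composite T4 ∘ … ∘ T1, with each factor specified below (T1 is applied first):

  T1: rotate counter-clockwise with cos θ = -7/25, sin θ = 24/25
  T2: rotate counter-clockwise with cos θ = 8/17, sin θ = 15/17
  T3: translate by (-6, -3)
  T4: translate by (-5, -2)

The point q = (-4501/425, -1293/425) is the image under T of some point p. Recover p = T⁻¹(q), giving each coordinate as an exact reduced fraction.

p = (0, -2)

T1 = [-7/25 -24/25 0; 24/25 -7/25 0; 0 0 1]
T2·T1 = [-416/425 -87/425 0; 87/425 -416/425 0; 0 0 1]
T3·…·T1 = [-416/425 -87/425 -6; 87/425 -416/425 -3; 0 0 1]
T4·…·T1 = [-416/425 -87/425 -11; 87/425 -416/425 -5; 0 0 1]
det M = 1; M⁻¹ = [-416/425 87/425 -4141/425; -87/425 -416/425 -3037/425; 0 0 1]
M⁻¹ · (-4501/425, -1293/425)ᵀ = (0, -2)ᵀ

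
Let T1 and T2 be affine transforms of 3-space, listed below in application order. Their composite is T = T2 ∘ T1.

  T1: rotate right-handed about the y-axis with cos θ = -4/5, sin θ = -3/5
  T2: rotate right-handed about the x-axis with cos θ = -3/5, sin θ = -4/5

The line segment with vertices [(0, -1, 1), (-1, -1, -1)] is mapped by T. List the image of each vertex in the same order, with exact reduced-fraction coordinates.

T1 rotate right-handed about the y-axis with cos θ = -4/5, sin θ = -3/5: (0, -1, 1) → (-3/5, -1, -4/5); (-1, -1, -1) → (7/5, -1, 1/5)
T2 rotate right-handed about the x-axis with cos θ = -3/5, sin θ = -4/5: (-3/5, -1, -4/5) → (-3/5, -1/25, 32/25); (7/5, -1, 1/5) → (7/5, 19/25, 17/25)

image vertices: (-3/5, -1/25, 32/25), (7/5, 19/25, 17/25)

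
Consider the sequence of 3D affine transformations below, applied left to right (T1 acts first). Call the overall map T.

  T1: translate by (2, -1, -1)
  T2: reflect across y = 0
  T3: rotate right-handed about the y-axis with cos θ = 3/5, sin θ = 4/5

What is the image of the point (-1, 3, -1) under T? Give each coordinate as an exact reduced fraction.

T(p) = (-1, -2, -2)

T1 translate by (2, -1, -1): (-1, 3, -1) → (1, 2, -2)
T2 reflect across y = 0: (1, 2, -2) → (1, -2, -2)
T3 rotate right-handed about the y-axis with cos θ = 3/5, sin θ = 4/5: (1, -2, -2) → (-1, -2, -2)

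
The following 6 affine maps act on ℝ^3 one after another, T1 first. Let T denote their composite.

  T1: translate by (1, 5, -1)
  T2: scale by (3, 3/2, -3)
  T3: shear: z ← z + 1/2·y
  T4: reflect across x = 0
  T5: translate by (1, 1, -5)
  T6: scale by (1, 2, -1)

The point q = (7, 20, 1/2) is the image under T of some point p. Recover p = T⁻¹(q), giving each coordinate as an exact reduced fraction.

p = (-3, 1, 1)

T1 = [1 0 0 1; 0 1 0 5; 0 0 1 -1; 0 0 0 1]
T2·T1 = [3 0 0 3; 0 3/2 0 15/2; 0 0 -3 3; 0 0 0 1]
T3·…·T1 = [3 0 0 3; 0 3/2 0 15/2; 0 3/4 -3 27/4; 0 0 0 1]
T4·…·T1 = [-3 0 0 -3; 0 3/2 0 15/2; 0 3/4 -3 27/4; 0 0 0 1]
T5·…·T1 = [-3 0 0 -2; 0 3/2 0 17/2; 0 3/4 -3 7/4; 0 0 0 1]
T6·…·T1 = [-3 0 0 -2; 0 3 0 17; 0 -3/4 3 -7/4; 0 0 0 1]
det M = -27; M⁻¹ = [-1/3 0 0 -2/3; 0 1/3 0 -17/3; 0 1/12 1/3 -5/6; 0 0 0 1]
M⁻¹ · (7, 20, 1/2)ᵀ = (-3, 1, 1)ᵀ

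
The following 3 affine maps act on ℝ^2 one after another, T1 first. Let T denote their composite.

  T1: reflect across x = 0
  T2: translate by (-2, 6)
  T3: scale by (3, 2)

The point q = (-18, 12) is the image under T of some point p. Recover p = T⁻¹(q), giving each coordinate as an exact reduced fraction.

p = (4, 0)

T1 = [-1 0 0; 0 1 0; 0 0 1]
T2·T1 = [-1 0 -2; 0 1 6; 0 0 1]
T3·…·T1 = [-3 0 -6; 0 2 12; 0 0 1]
det M = -6; M⁻¹ = [-1/3 0 -2; 0 1/2 -6; 0 0 1]
M⁻¹ · (-18, 12)ᵀ = (4, 0)ᵀ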